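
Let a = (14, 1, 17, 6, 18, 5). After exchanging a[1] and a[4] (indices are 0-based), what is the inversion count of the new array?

Positions 1 and 4 hold 1 and 18; after swapping, the array is [14, 18, 17, 6, 1, 5].
Count, for each position, how many later elements it exceeds:
14 → 6, 1, 5 → 3
18 → 17, 6, 1, 5 → 4
17 → 6, 1, 5 → 3
6 → 1, 5 → 2
1 → none → 0
5 → none → 0
Sum: 3 + 4 + 3 + 2 + 0 + 0 = 12

12 inversions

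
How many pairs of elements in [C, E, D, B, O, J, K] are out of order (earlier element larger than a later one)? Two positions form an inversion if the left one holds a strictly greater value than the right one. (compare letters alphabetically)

Listing every pair i<j with a[i]>a[j] (using 0-based positions):
(0,3): C > B
(1,2): E > D
(1,3): E > B
(2,3): D > B
(4,5): O > J
(4,6): O > K
That's 6 pairs.

There are 6 inversions.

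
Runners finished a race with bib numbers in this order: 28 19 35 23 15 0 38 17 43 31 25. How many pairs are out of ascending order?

25

Count, for each position, how many later elements it exceeds:
28: 6
19: 3
35: 6
23: 3
15: 1
0: 0
38: 3
17: 0
43: 2
31: 1
25: 0
Sum: 6 + 3 + 6 + 3 + 1 + 0 + 3 + 0 + 2 + 1 + 0 = 25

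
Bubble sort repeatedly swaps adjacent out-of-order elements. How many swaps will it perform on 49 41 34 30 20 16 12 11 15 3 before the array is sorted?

43 adjacent swaps

Each adjacent swap fixes exactly one inversion, so the minimum swap count equals the number of inversions.
Count inversions — for each element, later elements that are smaller:
49: 41, 34, 30, 20, 16, 12, 11, 15, 3 → 9
41: 34, 30, 20, 16, 12, 11, 15, 3 → 8
34: 30, 20, 16, 12, 11, 15, 3 → 7
30: 20, 16, 12, 11, 15, 3 → 6
20: 16, 12, 11, 15, 3 → 5
16: 12, 11, 15, 3 → 4
12: 11, 3 → 2
11: 3 → 1
15: 3 → 1
3: none → 0
Total inversions: 9 + 8 + 7 + 6 + 5 + 4 + 2 + 1 + 1 + 0 = 43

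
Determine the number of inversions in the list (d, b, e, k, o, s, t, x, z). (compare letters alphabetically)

Count, for each position, how many later elements it exceeds:
d: 1
b: 0
e: 0
k: 0
o: 0
s: 0
t: 0
x: 0
z: 0
Sum: 1 + 0 + 0 + 0 + 0 + 0 + 0 + 0 + 0 = 1

Inversions: 1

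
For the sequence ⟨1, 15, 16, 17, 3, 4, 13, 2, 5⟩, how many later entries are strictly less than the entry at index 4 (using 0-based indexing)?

The element at index 4 is 3.
Elements after it: 4, 13, 2, 5
Those smaller than 3: 2

1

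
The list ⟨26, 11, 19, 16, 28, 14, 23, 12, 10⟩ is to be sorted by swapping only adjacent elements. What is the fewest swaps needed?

Minimum adjacent swaps = number of inversions (each swap of adjacent out-of-order elements removes one inversion and no swap can remove more).
Count inversions — for each element, later elements that are smaller:
26: 11, 19, 16, 14, 23, 12, 10 → 7
11: 10 → 1
19: 16, 14, 12, 10 → 4
16: 14, 12, 10 → 3
28: 14, 23, 12, 10 → 4
14: 12, 10 → 2
23: 12, 10 → 2
12: 10 → 1
10: none → 0
Total inversions: 7 + 1 + 4 + 3 + 4 + 2 + 2 + 1 + 0 = 24

24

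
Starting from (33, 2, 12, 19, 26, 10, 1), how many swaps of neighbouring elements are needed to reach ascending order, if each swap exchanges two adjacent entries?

14 adjacent swaps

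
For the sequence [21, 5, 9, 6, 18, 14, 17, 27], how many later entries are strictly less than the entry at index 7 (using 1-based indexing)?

0 such elements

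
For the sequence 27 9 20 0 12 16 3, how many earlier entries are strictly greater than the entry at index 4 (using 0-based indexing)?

The element at index 4 is 12.
Elements before it: 27, 9, 20, 0
Those larger than 12: 27, 20

2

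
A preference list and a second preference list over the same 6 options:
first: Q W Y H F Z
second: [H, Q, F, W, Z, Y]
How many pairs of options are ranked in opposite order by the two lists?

6

Assign each item its position (1..6) in the first ordering, then rewrite the second ordering as that position sequence:
positions: Q→1, W→2, Y→3, H→4, F→5, Z→6
second ordering as positions: [4, 1, 5, 2, 6, 3]
Discordant pairs = inversions in this position sequence.
4: 1, 2, 3 → 3
1: 0
5: 2, 3 → 2
2: 0
6: 3 → 1
3: 0
Total: 3 + 0 + 2 + 0 + 1 + 0 = 6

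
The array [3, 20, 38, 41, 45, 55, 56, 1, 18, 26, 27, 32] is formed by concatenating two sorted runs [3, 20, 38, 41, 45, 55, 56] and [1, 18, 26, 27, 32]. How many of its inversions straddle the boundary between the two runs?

Count, for every r in R, how many entries of L exceed r:
r = 1: 3, 20, 38, 41, 45, 55, 56 → 7
r = 18: 20, 38, 41, 45, 55, 56 → 6
r = 26: 38, 41, 45, 55, 56 → 5
r = 27: 38, 41, 45, 55, 56 → 5
r = 32: 38, 41, 45, 55, 56 → 5
Cross-inversions: 7 + 6 + 5 + 5 + 5 = 28

28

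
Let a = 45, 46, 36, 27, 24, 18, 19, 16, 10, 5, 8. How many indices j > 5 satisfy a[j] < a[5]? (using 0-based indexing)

The element at index 5 is 18.
Elements after it: 19, 16, 10, 5, 8
Those smaller than 18: 16, 10, 5, 8

4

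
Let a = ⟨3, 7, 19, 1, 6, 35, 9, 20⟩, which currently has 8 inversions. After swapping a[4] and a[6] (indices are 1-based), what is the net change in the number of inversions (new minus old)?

+3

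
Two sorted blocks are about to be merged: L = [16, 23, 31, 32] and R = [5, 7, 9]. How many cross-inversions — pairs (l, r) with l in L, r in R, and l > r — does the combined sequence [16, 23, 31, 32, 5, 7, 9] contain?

Count, for every r in R, how many entries of L exceed r:
r = 5: 16, 23, 31, 32 → 4
r = 7: 16, 23, 31, 32 → 4
r = 9: 16, 23, 31, 32 → 4
Cross-inversions: 4 + 4 + 4 = 12

12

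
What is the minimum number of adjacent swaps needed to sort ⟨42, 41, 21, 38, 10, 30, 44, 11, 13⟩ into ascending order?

24 swaps

Minimum adjacent swaps = number of inversions (each swap of adjacent out-of-order elements removes one inversion and no swap can remove more).
Count inversions — for each element, later elements that are smaller:
42: 41, 21, 38, 10, 30, 11, 13 → 7
41: 21, 38, 10, 30, 11, 13 → 6
21: 10, 11, 13 → 3
38: 10, 30, 11, 13 → 4
10: none → 0
30: 11, 13 → 2
44: 11, 13 → 2
11: none → 0
13: none → 0
Total inversions: 7 + 6 + 3 + 4 + 0 + 2 + 2 + 0 + 0 = 24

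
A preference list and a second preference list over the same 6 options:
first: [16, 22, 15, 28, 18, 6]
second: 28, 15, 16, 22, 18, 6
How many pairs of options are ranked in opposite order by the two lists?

5 pairs

Assign each item its position (1..6) in the first ordering, then rewrite the second ordering as that position sequence:
positions: 16→1, 22→2, 15→3, 28→4, 18→5, 6→6
second ordering as positions: [4, 3, 1, 2, 5, 6]
Discordant pairs = inversions in this position sequence.
4: 3, 1, 2 → 3
3: 1, 2 → 2
1: 0
2: 0
5: 0
6: 0
Total: 3 + 2 + 0 + 0 + 0 + 0 = 5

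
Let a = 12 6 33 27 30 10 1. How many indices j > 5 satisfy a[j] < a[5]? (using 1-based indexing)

2

The element at index 5 is 30.
Elements after it: 10, 1
Those smaller than 30: 10, 1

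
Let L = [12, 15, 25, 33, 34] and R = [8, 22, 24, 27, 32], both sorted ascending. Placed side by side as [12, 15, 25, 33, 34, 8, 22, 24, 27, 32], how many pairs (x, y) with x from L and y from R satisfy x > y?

Count, for every r in R, how many entries of L exceed r:
r = 8: 12, 15, 25, 33, 34 → 5
r = 22: 25, 33, 34 → 3
r = 24: 25, 33, 34 → 3
r = 27: 33, 34 → 2
r = 32: 33, 34 → 2
Cross-inversions: 5 + 3 + 3 + 2 + 2 = 15

15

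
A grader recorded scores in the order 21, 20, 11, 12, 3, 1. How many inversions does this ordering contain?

For each element, count later entries that are smaller:
21: 5
20: 4
11: 2
12: 2
3: 1
1: 0
Sum: 5 + 4 + 2 + 2 + 1 + 0 = 14

14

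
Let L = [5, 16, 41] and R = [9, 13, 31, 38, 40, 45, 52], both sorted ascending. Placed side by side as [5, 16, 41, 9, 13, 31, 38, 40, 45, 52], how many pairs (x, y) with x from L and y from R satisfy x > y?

For each element r of the right run, count left-run elements greater than r:
r = 9: 16, 41 → 2
r = 13: 16, 41 → 2
r = 31: 41 → 1
r = 38: 41 → 1
r = 40: 41 → 1
r = 45: none → 0
r = 52: none → 0
Cross-inversions: 2 + 2 + 1 + 1 + 1 + 0 + 0 = 7

7 cross-inversions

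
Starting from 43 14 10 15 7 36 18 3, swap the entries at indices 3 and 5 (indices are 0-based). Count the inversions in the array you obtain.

There are 19 inversions.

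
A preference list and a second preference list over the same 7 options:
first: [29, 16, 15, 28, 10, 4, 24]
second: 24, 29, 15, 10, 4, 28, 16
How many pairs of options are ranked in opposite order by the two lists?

There are 12 pairs.

Assign each item its position (1..7) in the first ordering, then rewrite the second ordering as that position sequence:
positions: 29→1, 16→2, 15→3, 28→4, 10→5, 4→6, 24→7
second ordering as positions: [7, 1, 3, 5, 6, 4, 2]
Discordant pairs = inversions in this position sequence.
7: 1, 3, 5, 6, 4, 2 → 6
1: 0
3: 2 → 1
5: 4, 2 → 2
6: 4, 2 → 2
4: 2 → 1
2: 0
Total: 6 + 0 + 1 + 2 + 2 + 1 + 0 = 12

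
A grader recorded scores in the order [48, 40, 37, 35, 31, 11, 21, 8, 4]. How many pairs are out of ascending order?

35

For each element, count later entries that are smaller:
48 → 40, 37, 35, 31, 11, 21, 8, 4 → 8
40 → 37, 35, 31, 11, 21, 8, 4 → 7
37 → 35, 31, 11, 21, 8, 4 → 6
35 → 31, 11, 21, 8, 4 → 5
31 → 11, 21, 8, 4 → 4
11 → 8, 4 → 2
21 → 8, 4 → 2
8 → 4 → 1
4 → none → 0
Sum: 8 + 7 + 6 + 5 + 4 + 2 + 2 + 1 + 0 = 35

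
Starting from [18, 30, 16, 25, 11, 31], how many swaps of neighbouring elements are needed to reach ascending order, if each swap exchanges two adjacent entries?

Each adjacent swap fixes exactly one inversion, so the minimum swap count equals the number of inversions.
Count inversions — for each element, later elements that are smaller:
18: 16, 11 → 2
30: 16, 25, 11 → 3
16: 11 → 1
25: 11 → 1
11: none → 0
31: none → 0
Total inversions: 2 + 3 + 1 + 1 + 0 + 0 = 7

There are 7 swaps.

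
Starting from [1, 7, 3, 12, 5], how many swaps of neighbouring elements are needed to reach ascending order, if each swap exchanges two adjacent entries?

The minimum number of adjacent swaps to sort an array equals its inversion count, since every such swap removes exactly one inversion.
Count inversions — for each element, later elements that are smaller:
1: none → 0
7: 3, 5 → 2
3: none → 0
12: 5 → 1
5: none → 0
Total inversions: 0 + 2 + 0 + 1 + 0 = 3

Adjacent swaps: 3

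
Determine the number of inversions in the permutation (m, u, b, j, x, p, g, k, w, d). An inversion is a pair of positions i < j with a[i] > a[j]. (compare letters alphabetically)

24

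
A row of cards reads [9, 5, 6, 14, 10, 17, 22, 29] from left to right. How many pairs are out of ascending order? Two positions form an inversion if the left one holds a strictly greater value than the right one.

3

Element-by-element contributions:
9 → 5, 6 → 2
5 → none → 0
6 → none → 0
14 → 10 → 1
10 → none → 0
17 → none → 0
22 → none → 0
29 → none → 0
Sum: 2 + 0 + 0 + 1 + 0 + 0 + 0 + 0 = 3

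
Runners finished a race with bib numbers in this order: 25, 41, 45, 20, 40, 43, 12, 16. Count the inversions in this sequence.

18 inversions

Sweep left to right; for each value list the smaller values that follow it:
25 → 20, 12, 16 → 3
41 → 20, 40, 12, 16 → 4
45 → 20, 40, 43, 12, 16 → 5
20 → 12, 16 → 2
40 → 12, 16 → 2
43 → 12, 16 → 2
12 → none → 0
16 → none → 0
Sum: 3 + 4 + 5 + 2 + 2 + 2 + 0 + 0 = 18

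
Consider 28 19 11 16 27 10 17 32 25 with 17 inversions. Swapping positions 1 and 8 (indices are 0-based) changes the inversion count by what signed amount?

+1

Positions 1 and 8 hold 19 and 25; after swapping, the array is [28, 25, 11, 16, 27, 10, 17, 32, 19].
Element-by-element contributions:
28 → 25, 11, 16, 27, 10, 17, 19 → 7
25 → 11, 16, 10, 17, 19 → 5
11 → 10 → 1
16 → 10 → 1
27 → 10, 17, 19 → 3
10 → none → 0
17 → none → 0
32 → 19 → 1
19 → none → 0
Sum: 7 + 5 + 1 + 1 + 3 + 0 + 0 + 1 + 0 = 18
Change: 18 − 17 = +1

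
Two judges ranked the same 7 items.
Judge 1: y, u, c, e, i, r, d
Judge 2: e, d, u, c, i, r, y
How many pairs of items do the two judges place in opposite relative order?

12 discordant pairs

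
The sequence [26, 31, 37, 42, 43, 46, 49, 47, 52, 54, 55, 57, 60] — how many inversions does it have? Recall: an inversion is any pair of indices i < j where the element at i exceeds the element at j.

There is 1 inversion.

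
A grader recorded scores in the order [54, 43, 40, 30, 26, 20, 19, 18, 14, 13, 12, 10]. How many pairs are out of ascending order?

Out-of-order pairs: 66

Element-by-element contributions:
54: 11
43: 10
40: 9
30: 8
26: 7
20: 6
19: 5
18: 4
14: 3
13: 2
12: 1
10: 0
Sum: 11 + 10 + 9 + 8 + 7 + 6 + 5 + 4 + 3 + 2 + 1 + 0 = 66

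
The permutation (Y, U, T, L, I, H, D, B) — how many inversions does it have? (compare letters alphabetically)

For each element, count later entries that are smaller:
Y: 7
U: 6
T: 5
L: 4
I: 3
H: 2
D: 1
B: 0
Sum: 7 + 6 + 5 + 4 + 3 + 2 + 1 + 0 = 28

There are 28 inversions.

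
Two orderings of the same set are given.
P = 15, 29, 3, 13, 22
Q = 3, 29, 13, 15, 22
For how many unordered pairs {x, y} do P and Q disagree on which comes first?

Assign each item its position (1..5) in the first ordering, then rewrite the second ordering as that position sequence:
positions: 15→1, 29→2, 3→3, 13→4, 22→5
second ordering as positions: [3, 2, 4, 1, 5]
Discordant pairs = inversions in this position sequence.
3: 2, 1 → 2
2: 1 → 1
4: 1 → 1
1: 0
5: 0
Total: 2 + 1 + 1 + 0 + 0 = 4

There are 4 disagreeing pairs.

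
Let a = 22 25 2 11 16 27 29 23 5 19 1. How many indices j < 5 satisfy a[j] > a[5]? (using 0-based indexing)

0

The element at index 5 is 27.
Elements before it: 22, 25, 2, 11, 16
None of them are larger than 27.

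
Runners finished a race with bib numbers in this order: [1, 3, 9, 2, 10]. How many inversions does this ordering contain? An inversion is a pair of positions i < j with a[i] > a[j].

2 inversions

Out-of-order index pairs (1-indexed):
(2,4): 3 > 2
(3,4): 9 > 2
That's 2 pairs.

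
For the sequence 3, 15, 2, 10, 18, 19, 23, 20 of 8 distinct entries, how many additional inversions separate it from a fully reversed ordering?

24

Maximum inversions for 8 distinct elements is C(8, 2) = 8·7/2 = 28.
Current inversions — for each element, count later smaller elements:
3: 1
15: 2
2: 0
10: 0
18: 0
19: 0
23: 1
20: 0
Current total: 1 + 2 + 0 + 0 + 0 + 0 + 1 + 0 = 4
Shortfall: 28 − 4 = 24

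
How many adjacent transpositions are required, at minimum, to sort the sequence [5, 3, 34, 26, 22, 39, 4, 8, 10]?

17 swaps

Minimum adjacent swaps = number of inversions (each swap of adjacent out-of-order elements removes one inversion and no swap can remove more).
Count inversions — for each element, later elements that are smaller:
5: 3, 4 → 2
3: none → 0
34: 26, 22, 4, 8, 10 → 5
26: 22, 4, 8, 10 → 4
22: 4, 8, 10 → 3
39: 4, 8, 10 → 3
4: none → 0
8: none → 0
10: none → 0
Total inversions: 2 + 0 + 5 + 4 + 3 + 3 + 0 + 0 + 0 = 17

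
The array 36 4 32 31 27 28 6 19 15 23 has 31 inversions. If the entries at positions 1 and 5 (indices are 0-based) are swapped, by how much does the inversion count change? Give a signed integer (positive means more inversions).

Positions 1 and 5 hold 4 and 28; after swapping, the array is [36, 28, 32, 31, 27, 4, 6, 19, 15, 23].
Count, for each position, how many later elements it exceeds:
36 → 28, 32, 31, 27, 4, 6, 19, 15, 23 → 9
28 → 27, 4, 6, 19, 15, 23 → 6
32 → 31, 27, 4, 6, 19, 15, 23 → 7
31 → 27, 4, 6, 19, 15, 23 → 6
27 → 4, 6, 19, 15, 23 → 5
4 → none → 0
6 → none → 0
19 → 15 → 1
15 → none → 0
23 → none → 0
Sum: 9 + 6 + 7 + 6 + 5 + 0 + 0 + 1 + 0 + 0 = 34
Change: 34 − 31 = +3

+3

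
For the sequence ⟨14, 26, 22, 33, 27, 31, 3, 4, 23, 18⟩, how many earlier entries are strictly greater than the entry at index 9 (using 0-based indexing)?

6

The element at index 9 is 18.
Elements before it: 14, 26, 22, 33, 27, 31, 3, 4, 23
Those larger than 18: 26, 22, 33, 27, 31, 23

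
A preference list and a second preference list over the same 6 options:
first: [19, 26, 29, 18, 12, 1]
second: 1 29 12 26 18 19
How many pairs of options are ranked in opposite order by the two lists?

Assign each item its position (1..6) in the first ordering, then rewrite the second ordering as that position sequence:
positions: 19→1, 26→2, 29→3, 18→4, 12→5, 1→6
second ordering as positions: [6, 3, 5, 2, 4, 1]
Discordant pairs = inversions in this position sequence.
6: 3, 5, 2, 4, 1 → 5
3: 2, 1 → 2
5: 2, 4, 1 → 3
2: 1 → 1
4: 1 → 1
1: 0
Total: 5 + 2 + 3 + 1 + 1 + 0 = 12

12 pairs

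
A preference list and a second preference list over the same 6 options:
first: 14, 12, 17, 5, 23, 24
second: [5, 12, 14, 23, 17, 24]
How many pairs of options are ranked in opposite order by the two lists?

5 pairs

Assign each item its position (1..6) in the first ordering, then rewrite the second ordering as that position sequence:
positions: 14→1, 12→2, 17→3, 5→4, 23→5, 24→6
second ordering as positions: [4, 2, 1, 5, 3, 6]
Discordant pairs = inversions in this position sequence.
4: 2, 1, 3 → 3
2: 1 → 1
1: 0
5: 3 → 1
3: 0
6: 0
Total: 3 + 1 + 0 + 1 + 0 + 0 = 5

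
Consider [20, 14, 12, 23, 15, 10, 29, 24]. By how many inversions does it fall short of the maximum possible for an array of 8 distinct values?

Maximum inversions for 8 distinct elements is C(8, 2) = 8·7/2 = 28.
Current inversions — for each element, count later smaller elements:
20: 4
14: 2
12: 1
23: 2
15: 1
10: 0
29: 1
24: 0
Current total: 4 + 2 + 1 + 2 + 1 + 0 + 1 + 0 = 11
Shortfall: 28 − 11 = 17

17 inversions short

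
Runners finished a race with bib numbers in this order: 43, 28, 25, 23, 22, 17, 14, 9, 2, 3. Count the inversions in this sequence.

Inversions: 44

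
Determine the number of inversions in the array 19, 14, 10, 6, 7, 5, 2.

20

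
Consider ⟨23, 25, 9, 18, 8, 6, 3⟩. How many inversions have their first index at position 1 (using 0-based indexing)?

5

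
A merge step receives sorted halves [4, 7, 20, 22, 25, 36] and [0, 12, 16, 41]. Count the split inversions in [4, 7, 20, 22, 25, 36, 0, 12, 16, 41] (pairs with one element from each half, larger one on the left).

Split inversions: 14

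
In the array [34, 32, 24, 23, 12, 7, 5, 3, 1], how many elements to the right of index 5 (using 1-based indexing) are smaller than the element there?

4

The element at index 5 is 12.
Elements after it: 7, 5, 3, 1
Those smaller than 12: 7, 5, 3, 1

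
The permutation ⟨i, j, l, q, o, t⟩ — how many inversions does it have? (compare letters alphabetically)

1

Element-by-element contributions:
i → none → 0
j → none → 0
l → none → 0
q → o → 1
o → none → 0
t → none → 0
Sum: 0 + 0 + 0 + 1 + 0 + 0 = 1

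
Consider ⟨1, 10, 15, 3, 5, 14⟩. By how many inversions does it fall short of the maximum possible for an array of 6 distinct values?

Maximum inversions for 6 distinct elements is C(6, 2) = 6·5/2 = 15.
Current inversions — for each element, count later smaller elements:
1: 0
10: 2
15: 3
3: 0
5: 0
14: 0
Current total: 0 + 2 + 3 + 0 + 0 + 0 = 5
Shortfall: 15 − 5 = 10

10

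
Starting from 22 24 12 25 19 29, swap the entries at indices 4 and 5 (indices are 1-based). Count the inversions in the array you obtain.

There are 4 inversions.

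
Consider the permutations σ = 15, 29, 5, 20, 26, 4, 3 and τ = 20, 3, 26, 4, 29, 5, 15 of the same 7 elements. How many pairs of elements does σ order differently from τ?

Assign each item its position (1..7) in the first ordering, then rewrite the second ordering as that position sequence:
positions: 15→1, 29→2, 5→3, 20→4, 26→5, 4→6, 3→7
second ordering as positions: [4, 7, 5, 6, 2, 3, 1]
Discordant pairs = inversions in this position sequence.
4: 2, 3, 1 → 3
7: 5, 6, 2, 3, 1 → 5
5: 2, 3, 1 → 3
6: 2, 3, 1 → 3
2: 1 → 1
3: 1 → 1
1: 0
Total: 3 + 5 + 3 + 3 + 1 + 1 + 0 = 16

16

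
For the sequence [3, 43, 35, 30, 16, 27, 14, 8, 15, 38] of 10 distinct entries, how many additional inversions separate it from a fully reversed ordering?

Maximum inversions for 10 distinct elements is C(10, 2) = 10·9/2 = 45.
Current inversions — for each element, count later smaller elements:
3: 0
43: 8
35: 6
30: 5
16: 3
27: 3
14: 1
8: 0
15: 0
38: 0
Current total: 0 + 8 + 6 + 5 + 3 + 3 + 1 + 0 + 0 + 0 = 26
Shortfall: 45 − 26 = 19

19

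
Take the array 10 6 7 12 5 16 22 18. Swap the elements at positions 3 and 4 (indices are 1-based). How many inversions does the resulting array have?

Positions 3 and 4 hold 7 and 12; after swapping, the array is [10, 6, 12, 7, 5, 16, 22, 18].
Count, for each position, how many later elements it exceeds:
10 → 6, 7, 5 → 3
6 → 5 → 1
12 → 7, 5 → 2
7 → 5 → 1
5 → none → 0
16 → none → 0
22 → 18 → 1
18 → none → 0
Sum: 3 + 1 + 2 + 1 + 0 + 0 + 1 + 0 = 8

There are 8 inversions.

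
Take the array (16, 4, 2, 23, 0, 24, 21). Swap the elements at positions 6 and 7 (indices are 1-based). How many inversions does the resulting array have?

8

Positions 6 and 7 hold 24 and 21; after swapping, the array is [16, 4, 2, 23, 0, 21, 24].
Sweep left to right; for each value list the smaller values that follow it:
16 → 4, 2, 0 → 3
4 → 2, 0 → 2
2 → 0 → 1
23 → 0, 21 → 2
0 → none → 0
21 → none → 0
24 → none → 0
Sum: 3 + 2 + 1 + 2 + 0 + 0 + 0 = 8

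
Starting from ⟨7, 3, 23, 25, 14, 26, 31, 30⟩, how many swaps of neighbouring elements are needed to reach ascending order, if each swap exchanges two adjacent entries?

Each adjacent swap fixes exactly one inversion, so the minimum swap count equals the number of inversions.
Count inversions — for each element, later elements that are smaller:
7: 3 → 1
3: none → 0
23: 14 → 1
25: 14 → 1
14: none → 0
26: none → 0
31: 30 → 1
30: none → 0
Total inversions: 1 + 0 + 1 + 1 + 0 + 0 + 1 + 0 = 4

Adjacent swaps: 4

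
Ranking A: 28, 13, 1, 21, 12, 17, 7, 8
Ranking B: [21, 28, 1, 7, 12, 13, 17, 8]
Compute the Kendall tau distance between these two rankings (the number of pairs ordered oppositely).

Assign each item its position (1..8) in the first ordering, then rewrite the second ordering as that position sequence:
positions: 28→1, 13→2, 1→3, 21→4, 12→5, 17→6, 7→7, 8→8
second ordering as positions: [4, 1, 3, 7, 5, 2, 6, 8]
Discordant pairs = inversions in this position sequence.
4: 1, 3, 2 → 3
1: 0
3: 2 → 1
7: 5, 2, 6 → 3
5: 2 → 1
2: 0
6: 0
8: 0
Total: 3 + 0 + 1 + 3 + 1 + 0 + 0 + 0 = 8

8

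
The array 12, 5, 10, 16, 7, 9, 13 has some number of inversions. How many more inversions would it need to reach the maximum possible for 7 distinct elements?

12 inversions short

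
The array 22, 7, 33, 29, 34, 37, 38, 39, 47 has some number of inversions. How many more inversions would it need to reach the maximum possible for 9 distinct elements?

Maximum inversions for 9 distinct elements is C(9, 2) = 9·8/2 = 36.
Current inversions — for each element, count later smaller elements:
22: 1
7: 0
33: 1
29: 0
34: 0
37: 0
38: 0
39: 0
47: 0
Current total: 1 + 0 + 1 + 0 + 0 + 0 + 0 + 0 + 0 = 2
Shortfall: 36 − 2 = 34

34 inversions short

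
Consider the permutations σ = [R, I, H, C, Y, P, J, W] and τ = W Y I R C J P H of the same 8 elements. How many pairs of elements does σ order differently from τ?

16 discordant pairs

Assign each item its position (1..8) in the first ordering, then rewrite the second ordering as that position sequence:
positions: R→1, I→2, H→3, C→4, Y→5, P→6, J→7, W→8
second ordering as positions: [8, 5, 2, 1, 4, 7, 6, 3]
Discordant pairs = inversions in this position sequence.
8: 5, 2, 1, 4, 7, 6, 3 → 7
5: 2, 1, 4, 3 → 4
2: 1 → 1
1: 0
4: 3 → 1
7: 6, 3 → 2
6: 3 → 1
3: 0
Total: 7 + 4 + 1 + 0 + 1 + 2 + 1 + 0 = 16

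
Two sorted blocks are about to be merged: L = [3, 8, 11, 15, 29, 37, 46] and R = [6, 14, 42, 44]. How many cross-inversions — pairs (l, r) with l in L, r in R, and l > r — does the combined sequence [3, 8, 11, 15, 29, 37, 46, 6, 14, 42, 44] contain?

Take each right-half value and tally the left-half values above it:
r = 6: 8, 11, 15, 29, 37, 46 → 6
r = 14: 15, 29, 37, 46 → 4
r = 42: 46 → 1
r = 44: 46 → 1
Cross-inversions: 6 + 4 + 1 + 1 = 12

12 split inversions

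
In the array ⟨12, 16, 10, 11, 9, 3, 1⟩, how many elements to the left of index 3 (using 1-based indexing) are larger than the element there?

2 such elements

The element at index 3 is 10.
Elements before it: 12, 16
Those larger than 10: 12, 16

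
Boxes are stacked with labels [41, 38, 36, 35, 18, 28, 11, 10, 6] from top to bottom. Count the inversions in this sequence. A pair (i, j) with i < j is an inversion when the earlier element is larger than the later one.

35 out-of-order pairs

For each element, count later entries that are smaller:
41 → 38, 36, 35, 18, 28, 11, 10, 6 → 8
38 → 36, 35, 18, 28, 11, 10, 6 → 7
36 → 35, 18, 28, 11, 10, 6 → 6
35 → 18, 28, 11, 10, 6 → 5
18 → 11, 10, 6 → 3
28 → 11, 10, 6 → 3
11 → 10, 6 → 2
10 → 6 → 1
6 → none → 0
Sum: 8 + 7 + 6 + 5 + 3 + 3 + 2 + 1 + 0 = 35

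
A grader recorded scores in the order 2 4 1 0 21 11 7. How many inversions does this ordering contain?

Out-of-order index pairs (1-indexed):
(1,3): 2 > 1
(1,4): 2 > 0
(2,3): 4 > 1
(2,4): 4 > 0
(3,4): 1 > 0
(5,6): 21 > 11
(5,7): 21 > 7
(6,7): 11 > 7
That's 8 pairs.

8 inversions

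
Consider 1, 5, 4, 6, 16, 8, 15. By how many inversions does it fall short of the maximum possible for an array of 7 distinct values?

18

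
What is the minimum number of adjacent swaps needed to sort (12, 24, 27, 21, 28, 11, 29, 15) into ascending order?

Minimum adjacent swaps = number of inversions (each swap of adjacent out-of-order elements removes one inversion and no swap can remove more).
Count inversions — for each element, later elements that are smaller:
12: 11 → 1
24: 21, 11, 15 → 3
27: 21, 11, 15 → 3
21: 11, 15 → 2
28: 11, 15 → 2
11: none → 0
29: 15 → 1
15: none → 0
Total inversions: 1 + 3 + 3 + 2 + 2 + 0 + 1 + 0 = 12

There are 12 adjacent swaps.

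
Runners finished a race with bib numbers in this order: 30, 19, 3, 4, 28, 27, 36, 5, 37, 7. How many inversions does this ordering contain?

Sweep left to right; for each value list the smaller values that follow it:
30 → 19, 3, 4, 28, 27, 5, 7 → 7
19 → 3, 4, 5, 7 → 4
3 → none → 0
4 → none → 0
28 → 27, 5, 7 → 3
27 → 5, 7 → 2
36 → 5, 7 → 2
5 → none → 0
37 → 7 → 1
7 → none → 0
Sum: 7 + 4 + 0 + 0 + 3 + 2 + 2 + 0 + 1 + 0 = 19

Inversions: 19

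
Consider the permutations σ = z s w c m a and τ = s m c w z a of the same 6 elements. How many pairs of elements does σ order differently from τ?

Assign each item its position (1..6) in the first ordering, then rewrite the second ordering as that position sequence:
positions: z→1, s→2, w→3, c→4, m→5, a→6
second ordering as positions: [2, 5, 4, 3, 1, 6]
Discordant pairs = inversions in this position sequence.
2: 1 → 1
5: 4, 3, 1 → 3
4: 3, 1 → 2
3: 1 → 1
1: 0
6: 0
Total: 1 + 3 + 2 + 1 + 0 + 0 = 7

7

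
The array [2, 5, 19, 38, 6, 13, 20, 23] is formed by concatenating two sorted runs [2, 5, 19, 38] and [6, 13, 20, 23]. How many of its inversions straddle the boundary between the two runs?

6

Take each right-half value and tally the left-half values above it:
r = 6: 19, 38 → 2
r = 13: 19, 38 → 2
r = 20: 38 → 1
r = 23: 38 → 1
Cross-inversions: 2 + 2 + 1 + 1 = 6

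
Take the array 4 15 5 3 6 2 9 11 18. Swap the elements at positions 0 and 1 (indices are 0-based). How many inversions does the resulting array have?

Positions 0 and 1 hold 4 and 15; after swapping, the array is [15, 4, 5, 3, 6, 2, 9, 11, 18].
Count, for each position, how many later elements it exceeds:
15 → 4, 5, 3, 6, 2, 9, 11 → 7
4 → 3, 2 → 2
5 → 3, 2 → 2
3 → 2 → 1
6 → 2 → 1
2 → none → 0
9 → none → 0
11 → none → 0
18 → none → 0
Sum: 7 + 2 + 2 + 1 + 1 + 0 + 0 + 0 + 0 = 13

13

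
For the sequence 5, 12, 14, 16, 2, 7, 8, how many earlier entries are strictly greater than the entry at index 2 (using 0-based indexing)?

The element at index 2 is 14.
Elements before it: 5, 12
None of them are larger than 14.

0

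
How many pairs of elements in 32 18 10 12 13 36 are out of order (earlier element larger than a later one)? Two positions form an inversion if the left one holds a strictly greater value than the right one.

7 inversions

For each element, count later entries that are smaller:
32: 4
18: 3
10: 0
12: 0
13: 0
36: 0
Sum: 4 + 3 + 0 + 0 + 0 + 0 = 7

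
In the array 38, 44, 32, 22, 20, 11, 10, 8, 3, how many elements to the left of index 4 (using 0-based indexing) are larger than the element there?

4 such elements

The element at index 4 is 20.
Elements before it: 38, 44, 32, 22
Those larger than 20: 38, 44, 32, 22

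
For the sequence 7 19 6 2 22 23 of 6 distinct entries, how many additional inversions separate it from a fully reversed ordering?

Maximum inversions for 6 distinct elements is C(6, 2) = 6·5/2 = 15.
Current inversions — for each element, count later smaller elements:
7: 2
19: 2
6: 1
2: 0
22: 0
23: 0
Current total: 2 + 2 + 1 + 0 + 0 + 0 = 5
Shortfall: 15 − 5 = 10

10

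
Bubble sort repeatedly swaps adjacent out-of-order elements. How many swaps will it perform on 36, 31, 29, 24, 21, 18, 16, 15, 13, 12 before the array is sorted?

The minimum number of adjacent swaps to sort an array equals its inversion count, since every such swap removes exactly one inversion.
Count inversions — for each element, later elements that are smaller:
36: 31, 29, 24, 21, 18, 16, 15, 13, 12 → 9
31: 29, 24, 21, 18, 16, 15, 13, 12 → 8
29: 24, 21, 18, 16, 15, 13, 12 → 7
24: 21, 18, 16, 15, 13, 12 → 6
21: 18, 16, 15, 13, 12 → 5
18: 16, 15, 13, 12 → 4
16: 15, 13, 12 → 3
15: 13, 12 → 2
13: 12 → 1
12: none → 0
Total inversions: 9 + 8 + 7 + 6 + 5 + 4 + 3 + 2 + 1 + 0 = 45

45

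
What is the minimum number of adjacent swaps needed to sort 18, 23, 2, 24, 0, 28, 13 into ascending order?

10

Minimum adjacent swaps = number of inversions (each swap of adjacent out-of-order elements removes one inversion and no swap can remove more).
Count inversions — for each element, later elements that are smaller:
18: 2, 0, 13 → 3
23: 2, 0, 13 → 3
2: 0 → 1
24: 0, 13 → 2
0: none → 0
28: 13 → 1
13: none → 0
Total inversions: 3 + 3 + 1 + 2 + 0 + 1 + 0 = 10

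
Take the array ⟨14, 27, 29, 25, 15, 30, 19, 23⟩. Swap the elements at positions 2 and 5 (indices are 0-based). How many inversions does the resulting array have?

Positions 2 and 5 hold 29 and 30; after swapping, the array is [14, 27, 30, 25, 15, 29, 19, 23].
Count, for each position, how many later elements it exceeds:
14 → none → 0
27 → 25, 15, 19, 23 → 4
30 → 25, 15, 29, 19, 23 → 5
25 → 15, 19, 23 → 3
15 → none → 0
29 → 19, 23 → 2
19 → none → 0
23 → none → 0
Sum: 0 + 4 + 5 + 3 + 0 + 2 + 0 + 0 = 14

Inversions: 14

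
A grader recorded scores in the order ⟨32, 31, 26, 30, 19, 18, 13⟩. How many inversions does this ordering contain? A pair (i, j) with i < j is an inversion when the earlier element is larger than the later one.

Element-by-element contributions:
32: 6
31: 5
26: 3
30: 3
19: 2
18: 1
13: 0
Sum: 6 + 5 + 3 + 3 + 2 + 1 + 0 = 20

20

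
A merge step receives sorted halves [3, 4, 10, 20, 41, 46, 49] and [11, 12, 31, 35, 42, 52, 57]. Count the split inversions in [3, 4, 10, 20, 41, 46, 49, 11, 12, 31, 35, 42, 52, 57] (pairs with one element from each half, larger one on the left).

16

For each element r of the right run, count left-run elements greater than r:
r = 11: 20, 41, 46, 49 → 4
r = 12: 20, 41, 46, 49 → 4
r = 31: 41, 46, 49 → 3
r = 35: 41, 46, 49 → 3
r = 42: 46, 49 → 2
r = 52: none → 0
r = 57: none → 0
Cross-inversions: 4 + 4 + 3 + 3 + 2 + 0 + 0 = 16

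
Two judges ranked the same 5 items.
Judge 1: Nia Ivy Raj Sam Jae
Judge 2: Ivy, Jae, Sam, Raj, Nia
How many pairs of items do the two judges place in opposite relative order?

Assign each item its position (1..5) in the first ordering, then rewrite the second ordering as that position sequence:
positions: Nia→1, Ivy→2, Raj→3, Sam→4, Jae→5
second ordering as positions: [2, 5, 4, 3, 1]
Discordant pairs = inversions in this position sequence.
2: 1 → 1
5: 4, 3, 1 → 3
4: 3, 1 → 2
3: 1 → 1
1: 0
Total: 1 + 3 + 2 + 1 + 0 = 7

There are 7 discordant pairs.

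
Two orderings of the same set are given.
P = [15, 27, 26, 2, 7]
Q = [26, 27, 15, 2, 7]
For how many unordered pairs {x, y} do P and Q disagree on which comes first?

Assign each item its position (1..5) in the first ordering, then rewrite the second ordering as that position sequence:
positions: 15→1, 27→2, 26→3, 2→4, 7→5
second ordering as positions: [3, 2, 1, 4, 5]
Discordant pairs = inversions in this position sequence.
3: 2, 1 → 2
2: 1 → 1
1: 0
4: 0
5: 0
Total: 2 + 1 + 0 + 0 + 0 = 3

Disagreeing pairs: 3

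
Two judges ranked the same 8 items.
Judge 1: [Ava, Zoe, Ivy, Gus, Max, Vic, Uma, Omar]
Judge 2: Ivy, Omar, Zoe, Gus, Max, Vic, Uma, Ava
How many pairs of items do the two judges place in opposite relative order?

Assign each item its position (1..8) in the first ordering, then rewrite the second ordering as that position sequence:
positions: Ava→1, Zoe→2, Ivy→3, Gus→4, Max→5, Vic→6, Uma→7, Omar→8
second ordering as positions: [3, 8, 2, 4, 5, 6, 7, 1]
Discordant pairs = inversions in this position sequence.
3: 2, 1 → 2
8: 2, 4, 5, 6, 7, 1 → 6
2: 1 → 1
4: 1 → 1
5: 1 → 1
6: 1 → 1
7: 1 → 1
1: 0
Total: 2 + 6 + 1 + 1 + 1 + 1 + 1 + 0 = 13

13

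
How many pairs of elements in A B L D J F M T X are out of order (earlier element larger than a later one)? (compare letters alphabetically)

Element-by-element contributions:
A: 0
B: 0
L: 3
D: 0
J: 1
F: 0
M: 0
T: 0
X: 0
Sum: 0 + 0 + 3 + 0 + 1 + 0 + 0 + 0 + 0 = 4

4 inversions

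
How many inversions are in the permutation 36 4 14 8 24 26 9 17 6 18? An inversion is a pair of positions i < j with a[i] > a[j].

23

Element-by-element contributions:
36 → 4, 14, 8, 24, 26, 9, 17, 6, 18 → 9
4 → none → 0
14 → 8, 9, 6 → 3
8 → 6 → 1
24 → 9, 17, 6, 18 → 4
26 → 9, 17, 6, 18 → 4
9 → 6 → 1
17 → 6 → 1
6 → none → 0
18 → none → 0
Sum: 9 + 0 + 3 + 1 + 4 + 4 + 1 + 1 + 0 + 0 = 23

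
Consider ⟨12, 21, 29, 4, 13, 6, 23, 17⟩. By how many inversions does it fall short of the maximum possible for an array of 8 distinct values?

15

Maximum inversions for 8 distinct elements is C(8, 2) = 8·7/2 = 28.
Current inversions — for each element, count later smaller elements:
12: 2
21: 4
29: 5
4: 0
13: 1
6: 0
23: 1
17: 0
Current total: 2 + 4 + 5 + 0 + 1 + 0 + 1 + 0 = 13
Shortfall: 28 − 13 = 15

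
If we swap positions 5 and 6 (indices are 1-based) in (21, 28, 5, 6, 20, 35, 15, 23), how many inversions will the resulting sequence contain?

Positions 5 and 6 hold 20 and 35; after swapping, the array is [21, 28, 5, 6, 35, 20, 15, 23].
For each element, count later entries that are smaller:
21: 4
28: 5
5: 0
6: 0
35: 3
20: 1
15: 0
23: 0
Sum: 4 + 5 + 0 + 0 + 3 + 1 + 0 + 0 = 13

13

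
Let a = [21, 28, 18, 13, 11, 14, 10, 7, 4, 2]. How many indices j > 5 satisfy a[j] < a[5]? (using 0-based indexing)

4

The element at index 5 is 14.
Elements after it: 10, 7, 4, 2
Those smaller than 14: 10, 7, 4, 2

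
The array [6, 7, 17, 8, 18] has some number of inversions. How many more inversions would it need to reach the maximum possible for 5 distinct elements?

Maximum inversions for 5 distinct elements is C(5, 2) = 5·4/2 = 10.
Current inversions — for each element, count later smaller elements:
6: 0
7: 0
17: 1
8: 0
18: 0
Current total: 0 + 0 + 1 + 0 + 0 = 1
Shortfall: 10 − 1 = 9

9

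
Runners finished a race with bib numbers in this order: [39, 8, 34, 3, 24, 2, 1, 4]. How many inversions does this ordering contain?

Element-by-element contributions:
39: 7
8: 4
34: 5
3: 2
24: 3
2: 1
1: 0
4: 0
Sum: 7 + 4 + 5 + 2 + 3 + 1 + 0 + 0 = 22

Inversions: 22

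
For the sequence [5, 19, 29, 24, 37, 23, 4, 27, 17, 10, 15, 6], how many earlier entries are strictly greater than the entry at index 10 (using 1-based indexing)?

7

The element at index 10 is 10.
Elements before it: 5, 19, 29, 24, 37, 23, 4, 27, 17
Those larger than 10: 19, 29, 24, 37, 23, 27, 17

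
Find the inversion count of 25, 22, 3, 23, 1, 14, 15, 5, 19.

Sweep left to right; for each value list the smaller values that follow it:
25 → 22, 3, 23, 1, 14, 15, 5, 19 → 8
22 → 3, 1, 14, 15, 5, 19 → 6
3 → 1 → 1
23 → 1, 14, 15, 5, 19 → 5
1 → none → 0
14 → 5 → 1
15 → 5 → 1
5 → none → 0
19 → none → 0
Sum: 8 + 6 + 1 + 5 + 0 + 1 + 1 + 0 + 0 = 22

22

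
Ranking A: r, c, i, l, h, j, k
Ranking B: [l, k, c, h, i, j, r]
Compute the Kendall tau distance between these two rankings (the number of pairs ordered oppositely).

13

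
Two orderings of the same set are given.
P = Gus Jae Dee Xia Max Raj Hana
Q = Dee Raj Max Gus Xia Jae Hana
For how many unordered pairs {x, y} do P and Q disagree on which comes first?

10 disagreeing pairs

Assign each item its position (1..7) in the first ordering, then rewrite the second ordering as that position sequence:
positions: Gus→1, Jae→2, Dee→3, Xia→4, Max→5, Raj→6, Hana→7
second ordering as positions: [3, 6, 5, 1, 4, 2, 7]
Discordant pairs = inversions in this position sequence.
3: 1, 2 → 2
6: 5, 1, 4, 2 → 4
5: 1, 4, 2 → 3
1: 0
4: 2 → 1
2: 0
7: 0
Total: 2 + 4 + 3 + 0 + 1 + 0 + 0 = 10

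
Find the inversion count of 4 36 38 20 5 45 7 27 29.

15

For each element, count later entries that are smaller:
4 → none → 0
36 → 20, 5, 7, 27, 29 → 5
38 → 20, 5, 7, 27, 29 → 5
20 → 5, 7 → 2
5 → none → 0
45 → 7, 27, 29 → 3
7 → none → 0
27 → none → 0
29 → none → 0
Sum: 0 + 5 + 5 + 2 + 0 + 3 + 0 + 0 + 0 = 15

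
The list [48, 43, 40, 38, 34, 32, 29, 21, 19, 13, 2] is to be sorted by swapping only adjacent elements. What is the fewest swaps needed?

55 swaps

Each adjacent swap fixes exactly one inversion, so the minimum swap count equals the number of inversions.
Count inversions — for each element, later elements that are smaller:
48: 43, 40, 38, 34, 32, 29, 21, 19, 13, 2 → 10
43: 40, 38, 34, 32, 29, 21, 19, 13, 2 → 9
40: 38, 34, 32, 29, 21, 19, 13, 2 → 8
38: 34, 32, 29, 21, 19, 13, 2 → 7
34: 32, 29, 21, 19, 13, 2 → 6
32: 29, 21, 19, 13, 2 → 5
29: 21, 19, 13, 2 → 4
21: 19, 13, 2 → 3
19: 13, 2 → 2
13: 2 → 1
2: none → 0
Total inversions: 10 + 9 + 8 + 7 + 6 + 5 + 4 + 3 + 2 + 1 + 0 = 55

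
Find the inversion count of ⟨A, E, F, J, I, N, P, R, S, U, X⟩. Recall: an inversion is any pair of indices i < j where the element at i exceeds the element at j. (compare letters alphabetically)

1 out-of-order pair

For each element, count later entries that are smaller:
A → none → 0
E → none → 0
F → none → 0
J → I → 1
I → none → 0
N → none → 0
P → none → 0
R → none → 0
S → none → 0
U → none → 0
X → none → 0
Sum: 0 + 0 + 0 + 1 + 0 + 0 + 0 + 0 + 0 + 0 + 0 = 1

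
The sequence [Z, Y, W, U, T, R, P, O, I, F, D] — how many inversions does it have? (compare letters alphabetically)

Sweep left to right; for each value list the smaller values that follow it:
Z → Y, W, U, T, R, P, O, I, F, D → 10
Y → W, U, T, R, P, O, I, F, D → 9
W → U, T, R, P, O, I, F, D → 8
U → T, R, P, O, I, F, D → 7
T → R, P, O, I, F, D → 6
R → P, O, I, F, D → 5
P → O, I, F, D → 4
O → I, F, D → 3
I → F, D → 2
F → D → 1
D → none → 0
Sum: 10 + 9 + 8 + 7 + 6 + 5 + 4 + 3 + 2 + 1 + 0 = 55

There are 55 out-of-order pairs.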